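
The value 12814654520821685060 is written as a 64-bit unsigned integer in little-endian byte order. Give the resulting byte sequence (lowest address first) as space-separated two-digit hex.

44 1B EE 48 64 CC D6 B1

12814654520821685060 in hexadecimal, padded to 64 bits, is 0xB1D6CC6448EE1B44.
Split into bytes (most-significant first): B1 D6 CC 64 48 EE 1B 44.
Little-endian: lowest address holds the least-significant byte.
So at ascending addresses the bytes are 44 1B EE 48 64 CC D6 B1.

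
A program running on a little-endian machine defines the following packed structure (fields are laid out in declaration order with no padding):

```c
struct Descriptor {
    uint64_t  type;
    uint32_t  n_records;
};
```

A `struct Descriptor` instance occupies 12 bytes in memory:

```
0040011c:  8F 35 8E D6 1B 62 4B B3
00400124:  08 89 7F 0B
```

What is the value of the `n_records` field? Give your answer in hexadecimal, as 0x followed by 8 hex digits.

`n_records` follows `type` (8 bytes), so it starts at byte offset 8 and occupies 4 bytes.
Bytes at offsets 8..11: 08 89 7F 0B.
Little-endian stores the least-significant byte at the lowest address.
Reassemble most-significant byte first: 0B 7F 89 08 → 0x0B7F8908.

0x0B7F8908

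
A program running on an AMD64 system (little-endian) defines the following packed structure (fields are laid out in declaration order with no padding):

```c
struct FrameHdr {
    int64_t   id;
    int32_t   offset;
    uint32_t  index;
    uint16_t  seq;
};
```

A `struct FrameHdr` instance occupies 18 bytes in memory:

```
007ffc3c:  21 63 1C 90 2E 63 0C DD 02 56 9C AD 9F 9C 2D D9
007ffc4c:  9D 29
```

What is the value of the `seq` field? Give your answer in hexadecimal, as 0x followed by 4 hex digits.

0x299D

`seq` follows `id` (8 B), `offset` (4 B), `index` (4 B), so it starts at offset 8 + 4 + 4 = 16 and occupies 2 bytes.
Bytes at offsets 16..17: 9D 29.
Little-endian stores the least-significant byte at the lowest address.
Reassemble most-significant byte first: 29 9D → 0x299D.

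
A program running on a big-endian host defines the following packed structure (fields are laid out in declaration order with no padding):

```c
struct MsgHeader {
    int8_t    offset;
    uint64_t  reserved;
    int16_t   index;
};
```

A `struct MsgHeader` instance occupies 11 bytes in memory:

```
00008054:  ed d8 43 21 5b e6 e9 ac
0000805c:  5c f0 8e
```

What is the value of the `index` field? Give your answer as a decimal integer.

-3954

`index` follows `offset` (1 B), `reserved` (8 B), so it starts at offset 1 + 8 = 9 and occupies 2 bytes.
Bytes at offsets 9..10: F0 8E.
Big-endian stores the most-significant byte at the lowest address.
The bytes are already most-significant first: 0xF08E.
Top bit is set, so as a signed 16-bit value this is 0xF08E − 2^16 = -3954.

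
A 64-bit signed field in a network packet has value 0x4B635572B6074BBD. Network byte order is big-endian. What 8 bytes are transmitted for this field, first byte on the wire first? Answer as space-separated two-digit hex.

Split into bytes (most-significant first): 4B 63 55 72 B6 07 4B BD.
Big-endian stores the most-significant byte at the lowest address.
So the memory order matches the most-significant-first order: 4B 63 55 72 B6 07 4B BD.

4B 63 55 72 B6 07 4B BD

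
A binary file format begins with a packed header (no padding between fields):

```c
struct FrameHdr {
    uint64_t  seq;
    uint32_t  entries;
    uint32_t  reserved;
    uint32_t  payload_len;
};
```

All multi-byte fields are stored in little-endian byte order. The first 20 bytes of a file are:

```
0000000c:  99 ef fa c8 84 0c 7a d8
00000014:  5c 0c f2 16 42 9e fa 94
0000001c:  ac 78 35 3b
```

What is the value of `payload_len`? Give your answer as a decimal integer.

`payload_len` follows `seq` (8 B), `entries` (4 B), `reserved` (4 B), so it starts at offset 8 + 4 + 4 = 16 and occupies 4 bytes.
Bytes at offsets 16..19: AC 78 35 3B.
Little-endian stores the least-significant byte at the lowest address.
Reassemble most-significant byte first: 3B 35 78 AC → 0x3B3578AC.
0x3B3578AC = 993360044.

993360044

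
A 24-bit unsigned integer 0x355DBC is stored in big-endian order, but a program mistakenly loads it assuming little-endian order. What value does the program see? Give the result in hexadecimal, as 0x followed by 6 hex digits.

0xBC5D35

Stored big-endian, the bytes at ascending addresses are 35 5D BC.
Read back as little-endian, the first byte is least significant, giving 0xBC5D35.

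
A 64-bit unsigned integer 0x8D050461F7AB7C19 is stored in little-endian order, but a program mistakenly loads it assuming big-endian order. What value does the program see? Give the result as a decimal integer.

Stored little-endian, the bytes at ascending addresses are 19 7C AB F7 61 04 05 8D.
Read back as big-endian, the last byte is least significant, giving 0x197CABF76104058D.
0x197CABF76104058D = 1836531827033245069.

1836531827033245069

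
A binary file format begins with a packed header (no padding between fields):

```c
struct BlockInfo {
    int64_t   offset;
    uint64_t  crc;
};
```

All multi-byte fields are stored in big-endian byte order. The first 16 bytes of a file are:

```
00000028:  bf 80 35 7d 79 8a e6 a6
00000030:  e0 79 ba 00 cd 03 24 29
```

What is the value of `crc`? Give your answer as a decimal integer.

`crc` follows `offset` (8 bytes), so it starts at byte offset 8 and occupies 8 bytes.
Bytes at offsets 8..15: E0 79 BA 00 CD 03 24 29.
Big-endian stores the most-significant byte at the lowest address.
The bytes are already most-significant first: 0xE079BA00CD032429.
0xE079BA00CD032429 = 16175164049280148521.

16175164049280148521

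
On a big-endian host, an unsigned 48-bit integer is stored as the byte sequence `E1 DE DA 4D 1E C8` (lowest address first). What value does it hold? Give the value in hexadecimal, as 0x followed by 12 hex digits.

0xE1DEDA4D1EC8

Big-endian stores the most-significant byte at the lowest address.
The bytes are already most-significant first: 0xE1DEDA4D1EC8.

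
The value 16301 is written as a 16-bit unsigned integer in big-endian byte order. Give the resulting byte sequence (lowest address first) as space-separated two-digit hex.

3F AD

16301 in hexadecimal, padded to 16 bits, is 0x3FAD.
Split into bytes (most-significant first): 3F AD.
Big-endian: lowest address holds the most-significant byte.
So the memory order matches the most-significant-first order: 3F AD.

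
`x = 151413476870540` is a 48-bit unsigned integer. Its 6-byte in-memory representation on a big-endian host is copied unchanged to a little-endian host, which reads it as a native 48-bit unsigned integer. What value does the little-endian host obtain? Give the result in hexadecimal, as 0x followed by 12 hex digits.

0x8CC980B2B589

151413476870540 in 48-bit hexadecimal is 0x89B5B280C98C.
Stored big-endian, the bytes at ascending addresses are 89 B5 B2 80 C9 8C.
Read back as little-endian, the first byte is least significant, giving 0x8CC980B2B589.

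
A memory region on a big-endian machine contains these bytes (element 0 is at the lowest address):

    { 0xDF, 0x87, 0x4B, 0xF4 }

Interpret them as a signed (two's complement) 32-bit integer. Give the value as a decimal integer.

-544781324

Big-endian stores the most-significant byte at the lowest address.
The bytes are already most-significant first: 0xDF874BF4.
Top bit is set, so as a signed 32-bit value this is 0xDF874BF4 − 2^32 = -544781324.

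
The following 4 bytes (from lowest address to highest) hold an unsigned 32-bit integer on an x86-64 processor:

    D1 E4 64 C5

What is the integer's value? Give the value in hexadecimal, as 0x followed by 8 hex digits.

0xC564E4D1

Little-endian: lowest address holds the least-significant byte.
Reassemble most-significant byte first: C5 64 E4 D1 → 0xC564E4D1.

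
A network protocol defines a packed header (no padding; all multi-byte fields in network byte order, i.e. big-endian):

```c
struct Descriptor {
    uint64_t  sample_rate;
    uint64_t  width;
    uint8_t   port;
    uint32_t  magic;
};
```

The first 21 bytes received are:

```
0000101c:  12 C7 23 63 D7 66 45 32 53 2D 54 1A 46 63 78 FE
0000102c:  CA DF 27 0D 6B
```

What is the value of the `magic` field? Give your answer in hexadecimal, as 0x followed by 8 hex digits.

`magic` follows `sample_rate` (8 B), `width` (8 B), `port` (1 B), so it starts at offset 8 + 8 + 1 = 17 and occupies 4 bytes.
Bytes at offsets 17..20: DF 27 0D 6B.
Big-endian stores the most-significant byte at the lowest address.
The bytes are already most-significant first: 0xDF270D6B.

0xDF270D6B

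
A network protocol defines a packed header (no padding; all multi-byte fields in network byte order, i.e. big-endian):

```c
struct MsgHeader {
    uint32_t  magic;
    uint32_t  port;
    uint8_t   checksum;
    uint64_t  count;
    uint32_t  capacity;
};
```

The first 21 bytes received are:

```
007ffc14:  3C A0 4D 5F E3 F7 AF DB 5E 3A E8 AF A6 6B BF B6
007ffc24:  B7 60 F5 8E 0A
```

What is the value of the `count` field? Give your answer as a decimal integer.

`count` follows `magic` (4 B), `port` (4 B), `checksum` (1 B), so it starts at offset 4 + 4 + 1 = 9 and occupies 8 bytes.
Bytes at offsets 9..16: 3A E8 AF A6 6B BF B6 B7.
In big-endian order the high byte comes first in memory.
The bytes are already most-significant first: 0x3AE8AFA66BBFB6B7.
0x3AE8AFA66BBFB6B7 = 4244835778103850679.

4244835778103850679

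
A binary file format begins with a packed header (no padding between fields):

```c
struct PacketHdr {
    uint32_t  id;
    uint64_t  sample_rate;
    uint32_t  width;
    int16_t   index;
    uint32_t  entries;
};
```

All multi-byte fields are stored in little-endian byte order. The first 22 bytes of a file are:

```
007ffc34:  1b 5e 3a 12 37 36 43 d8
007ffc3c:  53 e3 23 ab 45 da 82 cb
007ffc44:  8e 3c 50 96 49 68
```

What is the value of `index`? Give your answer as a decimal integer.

`index` follows `id` (4 B), `sample_rate` (8 B), `width` (4 B), so it starts at offset 4 + 8 + 4 = 16 and occupies 2 bytes.
Bytes at offsets 16..17: 8E 3C.
Little-endian stores the least-significant byte at the lowest address.
Reassemble most-significant byte first: 3C 8E → 0x3C8E.
0x3C8E = 15502.

15502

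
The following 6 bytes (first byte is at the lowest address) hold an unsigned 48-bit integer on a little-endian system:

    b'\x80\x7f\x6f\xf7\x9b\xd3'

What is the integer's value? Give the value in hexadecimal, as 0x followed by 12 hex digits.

0xD39BF76F7F80

In little-endian order the low byte comes first in memory.
Reassemble most-significant byte first: D3 9B F7 6F 7F 80 → 0xD39BF76F7F80.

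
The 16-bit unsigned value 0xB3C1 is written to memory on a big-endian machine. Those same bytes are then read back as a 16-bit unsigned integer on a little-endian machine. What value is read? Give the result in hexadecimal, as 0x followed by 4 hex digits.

Stored big-endian, the bytes at ascending addresses are B3 C1.
Read back as little-endian, the first byte is least significant, giving 0xC1B3.

0xC1B3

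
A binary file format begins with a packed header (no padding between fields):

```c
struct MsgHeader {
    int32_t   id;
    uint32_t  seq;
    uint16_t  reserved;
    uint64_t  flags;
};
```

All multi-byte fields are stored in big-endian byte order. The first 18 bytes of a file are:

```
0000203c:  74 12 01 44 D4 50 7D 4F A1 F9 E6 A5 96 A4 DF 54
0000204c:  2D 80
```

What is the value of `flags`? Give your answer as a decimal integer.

`flags` follows `id` (4 B), `seq` (4 B), `reserved` (2 B), so it starts at offset 4 + 4 + 2 = 10 and occupies 8 bytes.
Bytes at offsets 10..17: E6 A5 96 A4 DF 54 2D 80.
Big-endian stores the most-significant byte at the lowest address.
The bytes are already most-significant first: 0xE6A596A4DF542D80.
0xE6A596A4DF542D80 = 16619855634746322304.

16619855634746322304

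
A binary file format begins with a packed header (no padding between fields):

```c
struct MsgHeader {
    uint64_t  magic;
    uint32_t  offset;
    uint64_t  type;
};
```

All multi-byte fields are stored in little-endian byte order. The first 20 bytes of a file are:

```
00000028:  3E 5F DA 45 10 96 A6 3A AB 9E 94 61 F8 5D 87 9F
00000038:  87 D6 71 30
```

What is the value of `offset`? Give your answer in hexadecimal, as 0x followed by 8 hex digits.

0x61949EAB

`offset` follows `magic` (8 bytes), so it starts at byte offset 8 and occupies 4 bytes.
Bytes at offsets 8..11: AB 9E 94 61.
In little-endian order the low byte comes first in memory.
Reassemble most-significant byte first: 61 94 9E AB → 0x61949EAB.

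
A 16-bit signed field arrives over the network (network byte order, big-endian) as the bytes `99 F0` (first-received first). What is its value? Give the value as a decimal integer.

-26128

In big-endian order the high byte comes first in memory.
The bytes are already most-significant first: 0x99F0.
Top bit is set, so as a signed 16-bit value this is 0x99F0 − 2^16 = -26128.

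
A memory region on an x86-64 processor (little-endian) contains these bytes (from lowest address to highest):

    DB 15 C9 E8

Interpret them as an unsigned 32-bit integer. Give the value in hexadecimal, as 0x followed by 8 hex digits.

0xE8C915DB

Little-endian: lowest address holds the least-significant byte.
Reassemble most-significant byte first: E8 C9 15 DB → 0xE8C915DB.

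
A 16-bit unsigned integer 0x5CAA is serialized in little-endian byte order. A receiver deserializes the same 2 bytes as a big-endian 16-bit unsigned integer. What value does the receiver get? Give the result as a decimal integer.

43612

Stored little-endian, the bytes at ascending addresses are AA 5C.
Read back as big-endian, the last byte is least significant, giving 0xAA5C.
0xAA5C = 43612.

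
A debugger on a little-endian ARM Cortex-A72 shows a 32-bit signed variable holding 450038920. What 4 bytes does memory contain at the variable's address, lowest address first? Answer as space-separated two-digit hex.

88 0C D3 1A

450038920 in hexadecimal, padded to 32 bits, is 0x1AD30C88.
Split into bytes (most-significant first): 1A D3 0C 88.
In little-endian order the low byte comes first in memory.
So at ascending addresses the bytes are 88 0C D3 1A.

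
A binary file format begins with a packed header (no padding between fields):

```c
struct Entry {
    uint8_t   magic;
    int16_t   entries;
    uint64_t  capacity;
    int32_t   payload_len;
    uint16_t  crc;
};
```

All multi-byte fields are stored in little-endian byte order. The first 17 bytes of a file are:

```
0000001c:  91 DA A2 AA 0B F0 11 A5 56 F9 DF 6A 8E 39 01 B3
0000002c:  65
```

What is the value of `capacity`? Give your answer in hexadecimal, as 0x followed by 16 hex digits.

0xDFF956A511F00BAA

`capacity` follows `magic` (1 B), `entries` (2 B), so it starts at offset 1 + 2 = 3 and occupies 8 bytes.
Bytes at offsets 3..10: AA 0B F0 11 A5 56 F9 DF.
Little-endian: lowest address holds the least-significant byte.
Reassemble most-significant byte first: DF F9 56 A5 11 F0 0B AA → 0xDFF956A511F00BAA.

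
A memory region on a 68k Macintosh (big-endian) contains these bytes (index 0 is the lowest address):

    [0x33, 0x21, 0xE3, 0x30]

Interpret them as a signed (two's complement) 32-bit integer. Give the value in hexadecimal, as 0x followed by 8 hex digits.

In big-endian order the high byte comes first in memory.
The bytes are already most-significant first: 0x3321E330.

0x3321E330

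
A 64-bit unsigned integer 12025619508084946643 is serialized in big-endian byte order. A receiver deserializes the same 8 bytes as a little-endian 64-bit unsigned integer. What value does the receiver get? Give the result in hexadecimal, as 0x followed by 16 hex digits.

0xD33669673A95E3A6

12025619508084946643 in 64-bit hexadecimal is 0xA6E3953A676936D3.
Stored big-endian, the bytes at ascending addresses are A6 E3 95 3A 67 69 36 D3.
Read back as little-endian, the first byte is least significant, giving 0xD33669673A95E3A6.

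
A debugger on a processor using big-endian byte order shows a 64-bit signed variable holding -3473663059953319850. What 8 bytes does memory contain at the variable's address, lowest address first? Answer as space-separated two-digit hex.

Two's complement of -3473663059953319850 in 64 bits: 3473663059953319850 = 0x3034EE2615E9FFAA; invert → 0xCFCB11D9EA160055; add 1 → 0xCFCB11D9EA160056.
Split into bytes (most-significant first): CF CB 11 D9 EA 16 00 56.
In big-endian order the high byte comes first in memory.
So the memory order matches the most-significant-first order: CF CB 11 D9 EA 16 00 56.

CF CB 11 D9 EA 16 00 56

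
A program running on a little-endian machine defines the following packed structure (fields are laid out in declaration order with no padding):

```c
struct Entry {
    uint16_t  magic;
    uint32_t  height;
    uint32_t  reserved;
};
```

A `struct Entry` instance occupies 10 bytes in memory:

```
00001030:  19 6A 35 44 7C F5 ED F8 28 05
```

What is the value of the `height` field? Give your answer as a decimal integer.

`height` follows `magic` (2 bytes), so it starts at byte offset 2 and occupies 4 bytes.
Bytes at offsets 2..5: 35 44 7C F5.
In little-endian order the low byte comes first in memory.
Reassemble most-significant byte first: F5 7C 44 35 → 0xF57C4435.
0xF57C4435 = 4118561845.

4118561845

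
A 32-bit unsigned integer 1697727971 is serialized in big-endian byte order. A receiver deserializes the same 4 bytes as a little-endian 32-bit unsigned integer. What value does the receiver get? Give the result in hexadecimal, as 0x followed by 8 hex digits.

1697727971 in 32-bit hexadecimal is 0x653145E3.
Stored big-endian, the bytes at ascending addresses are 65 31 45 E3.
Read back as little-endian, the first byte is least significant, giving 0xE3453165.

0xE3453165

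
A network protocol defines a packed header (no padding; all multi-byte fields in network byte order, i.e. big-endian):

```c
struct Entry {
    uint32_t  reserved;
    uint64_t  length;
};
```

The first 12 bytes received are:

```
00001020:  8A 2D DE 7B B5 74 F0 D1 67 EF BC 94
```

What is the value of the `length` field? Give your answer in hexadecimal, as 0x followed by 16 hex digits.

0xB574F0D167EFBC94

`length` follows `reserved` (4 bytes), so it starts at byte offset 4 and occupies 8 bytes.
Bytes at offsets 4..11: B5 74 F0 D1 67 EF BC 94.
In big-endian order the high byte comes first in memory.
The bytes are already most-significant first: 0xB574F0D167EFBC94.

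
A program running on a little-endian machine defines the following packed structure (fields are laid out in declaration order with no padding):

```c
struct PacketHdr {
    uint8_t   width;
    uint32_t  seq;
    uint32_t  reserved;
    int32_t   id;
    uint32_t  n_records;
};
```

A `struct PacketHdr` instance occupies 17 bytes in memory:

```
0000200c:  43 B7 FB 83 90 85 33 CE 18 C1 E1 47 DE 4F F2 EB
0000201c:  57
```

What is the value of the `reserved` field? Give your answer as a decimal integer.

`reserved` follows `width` (1 B), `seq` (4 B), so it starts at offset 1 + 4 = 5 and occupies 4 bytes.
Bytes at offsets 5..8: 85 33 CE 18.
Little-endian stores the least-significant byte at the lowest address.
Reassemble most-significant byte first: 18 CE 33 85 → 0x18CE3385.
0x18CE3385 = 416166789.

416166789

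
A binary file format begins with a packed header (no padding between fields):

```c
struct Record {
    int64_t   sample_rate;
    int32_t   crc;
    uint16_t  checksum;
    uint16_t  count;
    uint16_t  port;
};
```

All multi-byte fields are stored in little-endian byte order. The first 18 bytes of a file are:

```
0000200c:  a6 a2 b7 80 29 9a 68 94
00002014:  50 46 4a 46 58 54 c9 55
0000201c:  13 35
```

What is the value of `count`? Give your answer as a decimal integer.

21961

`count` follows `sample_rate` (8 B), `crc` (4 B), `checksum` (2 B), so it starts at offset 8 + 4 + 2 = 14 and occupies 2 bytes.
Bytes at offsets 14..15: C9 55.
Little-endian: lowest address holds the least-significant byte.
Reassemble most-significant byte first: 55 C9 → 0x55C9.
0x55C9 = 21961.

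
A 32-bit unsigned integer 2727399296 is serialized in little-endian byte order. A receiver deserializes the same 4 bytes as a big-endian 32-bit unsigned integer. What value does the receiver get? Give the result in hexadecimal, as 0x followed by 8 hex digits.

0x80CF90A2

2727399296 in 32-bit hexadecimal is 0xA290CF80.
Stored little-endian, the bytes at ascending addresses are 80 CF 90 A2.
Read back as big-endian, the last byte is least significant, giving 0x80CF90A2.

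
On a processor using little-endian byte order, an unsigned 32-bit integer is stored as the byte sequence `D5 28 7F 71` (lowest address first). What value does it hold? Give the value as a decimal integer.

1904158933

Little-endian stores the least-significant byte at the lowest address.
Reassemble most-significant byte first: 71 7F 28 D5 → 0x717F28D5.
0x717F28D5 = 1904158933.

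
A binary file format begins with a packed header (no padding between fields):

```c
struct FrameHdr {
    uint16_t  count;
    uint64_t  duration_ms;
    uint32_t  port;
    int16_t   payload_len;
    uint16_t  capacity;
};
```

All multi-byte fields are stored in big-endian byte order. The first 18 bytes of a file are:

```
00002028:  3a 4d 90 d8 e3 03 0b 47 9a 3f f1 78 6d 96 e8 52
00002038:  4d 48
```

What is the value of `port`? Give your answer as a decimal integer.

`port` follows `count` (2 B), `duration_ms` (8 B), so it starts at offset 2 + 8 = 10 and occupies 4 bytes.
Bytes at offsets 10..13: F1 78 6D 96.
Big-endian stores the most-significant byte at the lowest address.
The bytes are already most-significant first: 0xF1786D96.
0xF1786D96 = 4051201430.

4051201430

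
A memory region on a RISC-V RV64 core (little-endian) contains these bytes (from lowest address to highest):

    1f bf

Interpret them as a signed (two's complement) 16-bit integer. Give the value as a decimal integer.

Little-endian stores the least-significant byte at the lowest address.
Reassemble most-significant byte first: BF 1F → 0xBF1F.
Top bit is set, so as a signed 16-bit value this is 0xBF1F − 2^16 = -16609.

-16609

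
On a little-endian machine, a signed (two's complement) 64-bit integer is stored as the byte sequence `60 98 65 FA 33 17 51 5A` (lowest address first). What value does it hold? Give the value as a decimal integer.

Little-endian: lowest address holds the least-significant byte.
Reassemble most-significant byte first: 5A 51 17 33 FA 65 98 60 → 0x5A511733FA659860.
0x5A511733FA659860 = 6508008448538810464.

6508008448538810464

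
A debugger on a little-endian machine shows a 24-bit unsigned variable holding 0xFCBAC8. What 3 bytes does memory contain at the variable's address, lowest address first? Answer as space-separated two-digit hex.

C8 BA FC

Split into bytes (most-significant first): FC BA C8.
In little-endian order the low byte comes first in memory.
So at ascending addresses the bytes are C8 BA FC.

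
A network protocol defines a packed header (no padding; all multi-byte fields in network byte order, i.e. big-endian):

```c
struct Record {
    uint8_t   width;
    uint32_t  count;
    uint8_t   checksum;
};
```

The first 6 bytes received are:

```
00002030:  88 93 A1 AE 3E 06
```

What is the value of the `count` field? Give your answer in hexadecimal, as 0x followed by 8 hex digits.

0x93A1AE3E

`count` follows `width` (1 byte), so it starts at byte offset 1 and occupies 4 bytes.
Bytes at offsets 1..4: 93 A1 AE 3E.
In big-endian order the high byte comes first in memory.
The bytes are already most-significant first: 0x93A1AE3E.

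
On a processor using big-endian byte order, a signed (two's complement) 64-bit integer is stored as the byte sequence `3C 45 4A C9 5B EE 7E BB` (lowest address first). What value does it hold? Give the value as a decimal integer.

Big-endian: lowest address holds the most-significant byte.
The bytes are already most-significant first: 0x3C454AC95BEE7EBB.
0x3C454AC95BEE7EBB = 4342959644359950011.

4342959644359950011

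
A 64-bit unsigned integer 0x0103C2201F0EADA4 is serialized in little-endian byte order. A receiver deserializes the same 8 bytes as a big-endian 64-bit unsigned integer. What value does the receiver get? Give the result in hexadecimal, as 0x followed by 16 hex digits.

0xA4AD0E1F20C20301

Stored little-endian, the bytes at ascending addresses are A4 AD 0E 1F 20 C2 03 01.
Read back as big-endian, the last byte is least significant, giving 0xA4AD0E1F20C20301.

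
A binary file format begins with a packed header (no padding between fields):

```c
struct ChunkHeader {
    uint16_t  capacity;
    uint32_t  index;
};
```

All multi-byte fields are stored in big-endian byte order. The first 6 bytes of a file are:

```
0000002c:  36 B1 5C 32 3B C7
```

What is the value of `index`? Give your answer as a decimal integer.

1546795975

`index` follows `capacity` (2 bytes), so it starts at byte offset 2 and occupies 4 bytes.
Bytes at offsets 2..5: 5C 32 3B C7.
Big-endian: lowest address holds the most-significant byte.
The bytes are already most-significant first: 0x5C323BC7.
0x5C323BC7 = 1546795975.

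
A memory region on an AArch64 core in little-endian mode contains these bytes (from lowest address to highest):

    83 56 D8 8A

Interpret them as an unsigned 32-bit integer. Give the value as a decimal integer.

2329433731

Little-endian: lowest address holds the least-significant byte.
Reassemble most-significant byte first: 8A D8 56 83 → 0x8AD85683.
0x8AD85683 = 2329433731.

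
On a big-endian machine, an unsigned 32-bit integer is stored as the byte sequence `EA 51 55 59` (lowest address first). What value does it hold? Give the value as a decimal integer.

3931198809

Big-endian stores the most-significant byte at the lowest address.
The bytes are already most-significant first: 0xEA515559.
0xEA515559 = 3931198809.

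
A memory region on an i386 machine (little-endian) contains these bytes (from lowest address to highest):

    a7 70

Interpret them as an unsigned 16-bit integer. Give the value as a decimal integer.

In little-endian order the low byte comes first in memory.
Reassemble most-significant byte first: 70 A7 → 0x70A7.
0x70A7 = 28839.

28839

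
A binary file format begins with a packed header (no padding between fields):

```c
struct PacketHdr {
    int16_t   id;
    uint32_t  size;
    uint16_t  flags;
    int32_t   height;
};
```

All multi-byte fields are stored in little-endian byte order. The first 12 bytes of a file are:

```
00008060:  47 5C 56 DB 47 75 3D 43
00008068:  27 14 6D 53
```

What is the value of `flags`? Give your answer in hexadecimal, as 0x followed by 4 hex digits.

`flags` follows `id` (2 B), `size` (4 B), so it starts at offset 2 + 4 = 6 and occupies 2 bytes.
Bytes at offsets 6..7: 3D 43.
Little-endian: lowest address holds the least-significant byte.
Reassemble most-significant byte first: 43 3D → 0x433D.

0x433D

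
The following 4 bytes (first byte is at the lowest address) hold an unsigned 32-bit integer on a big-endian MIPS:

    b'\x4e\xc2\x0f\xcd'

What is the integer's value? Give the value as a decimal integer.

Big-endian stores the most-significant byte at the lowest address.
The bytes are already most-significant first: 0x4EC20FCD.
0x4EC20FCD = 1321340877.

1321340877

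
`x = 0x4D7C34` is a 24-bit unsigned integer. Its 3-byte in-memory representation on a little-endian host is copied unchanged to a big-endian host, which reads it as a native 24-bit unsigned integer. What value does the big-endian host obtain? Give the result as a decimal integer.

Stored little-endian, the bytes at ascending addresses are 34 7C 4D.
Read back as big-endian, the last byte is least significant, giving 0x347C4D.
0x347C4D = 3439693.

3439693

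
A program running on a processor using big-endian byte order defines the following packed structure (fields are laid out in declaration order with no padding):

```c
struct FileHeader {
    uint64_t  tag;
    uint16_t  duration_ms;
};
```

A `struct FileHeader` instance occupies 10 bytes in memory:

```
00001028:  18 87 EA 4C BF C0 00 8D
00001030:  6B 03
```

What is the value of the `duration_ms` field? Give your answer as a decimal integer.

27395

`duration_ms` follows `tag` (8 bytes), so it starts at byte offset 8 and occupies 2 bytes.
Bytes at offsets 8..9: 6B 03.
In big-endian order the high byte comes first in memory.
The bytes are already most-significant first: 0x6B03.
0x6B03 = 27395.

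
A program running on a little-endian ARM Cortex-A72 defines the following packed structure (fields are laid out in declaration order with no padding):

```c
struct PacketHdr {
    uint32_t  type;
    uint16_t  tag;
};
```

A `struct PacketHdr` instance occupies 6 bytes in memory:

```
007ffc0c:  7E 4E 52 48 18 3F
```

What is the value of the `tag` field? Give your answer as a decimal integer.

`tag` follows `type` (4 bytes), so it starts at byte offset 4 and occupies 2 bytes.
Bytes at offsets 4..5: 18 3F.
Little-endian stores the least-significant byte at the lowest address.
Reassemble most-significant byte first: 3F 18 → 0x3F18.
0x3F18 = 16152.

16152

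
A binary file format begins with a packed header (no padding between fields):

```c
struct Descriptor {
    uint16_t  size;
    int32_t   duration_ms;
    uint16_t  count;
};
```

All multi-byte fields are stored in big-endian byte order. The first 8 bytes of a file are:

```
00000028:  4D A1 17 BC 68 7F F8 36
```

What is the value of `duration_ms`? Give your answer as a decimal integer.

`duration_ms` follows `size` (2 bytes), so it starts at byte offset 2 and occupies 4 bytes.
Bytes at offsets 2..5: 17 BC 68 7F.
In big-endian order the high byte comes first in memory.
The bytes are already most-significant first: 0x17BC687F.
0x17BC687F = 398223487.

398223487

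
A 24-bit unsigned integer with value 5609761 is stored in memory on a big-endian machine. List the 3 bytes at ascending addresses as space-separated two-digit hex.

55 99 21

5609761 in hexadecimal, padded to 24 bits, is 0x559921.
Split into bytes (most-significant first): 55 99 21.
Big-endian stores the most-significant byte at the lowest address.
So the memory order matches the most-significant-first order: 55 99 21.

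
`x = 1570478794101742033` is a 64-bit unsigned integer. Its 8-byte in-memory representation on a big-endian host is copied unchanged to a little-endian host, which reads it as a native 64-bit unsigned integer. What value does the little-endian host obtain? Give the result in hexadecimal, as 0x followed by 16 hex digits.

1570478794101742033 in 64-bit hexadecimal is 0x15CB762479B7D9D1.
Stored big-endian, the bytes at ascending addresses are 15 CB 76 24 79 B7 D9 D1.
Read back as little-endian, the first byte is least significant, giving 0xD1D9B7792476CB15.

0xD1D9B7792476CB15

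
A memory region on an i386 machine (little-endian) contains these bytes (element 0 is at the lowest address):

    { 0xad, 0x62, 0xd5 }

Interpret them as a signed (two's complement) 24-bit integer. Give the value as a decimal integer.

-2792787

In little-endian order the low byte comes first in memory.
Reassemble most-significant byte first: D5 62 AD → 0xD562AD.
Top bit is set, so as a signed 24-bit value this is 0xD562AD − 2^24 = -2792787.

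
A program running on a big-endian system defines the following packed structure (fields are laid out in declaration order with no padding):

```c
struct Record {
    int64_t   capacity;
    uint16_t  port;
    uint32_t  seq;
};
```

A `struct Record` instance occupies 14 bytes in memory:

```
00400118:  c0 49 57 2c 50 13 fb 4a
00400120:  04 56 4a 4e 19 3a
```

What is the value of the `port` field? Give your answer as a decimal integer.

`port` follows `capacity` (8 bytes), so it starts at byte offset 8 and occupies 2 bytes.
Bytes at offsets 8..9: 04 56.
In big-endian order the high byte comes first in memory.
The bytes are already most-significant first: 0x0456.
0x0456 = 1110.

1110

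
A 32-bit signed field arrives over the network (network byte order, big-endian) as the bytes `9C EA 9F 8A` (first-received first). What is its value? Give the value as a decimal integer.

Big-endian stores the most-significant byte at the lowest address.
The bytes are already most-significant first: 0x9CEA9F8A.
Top bit is set, so as a signed 32-bit value this is 0x9CEA9F8A − 2^32 = -1662345334.

-1662345334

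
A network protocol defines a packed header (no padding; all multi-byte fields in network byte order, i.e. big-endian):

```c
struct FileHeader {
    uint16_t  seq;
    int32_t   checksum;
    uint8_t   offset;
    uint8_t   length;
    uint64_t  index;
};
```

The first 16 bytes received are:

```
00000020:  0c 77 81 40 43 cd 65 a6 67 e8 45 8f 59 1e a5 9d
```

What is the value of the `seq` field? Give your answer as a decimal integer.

3191

`seq` is the first field, at byte offset 0, occupying 2 bytes.
Bytes at offsets 0..1: 0C 77.
In big-endian order the high byte comes first in memory.
The bytes are already most-significant first: 0x0C77.
0x0C77 = 3191.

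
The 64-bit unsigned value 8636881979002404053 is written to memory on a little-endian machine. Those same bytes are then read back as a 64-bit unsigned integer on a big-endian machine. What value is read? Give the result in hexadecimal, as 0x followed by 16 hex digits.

8636881979002404053 in 64-bit hexadecimal is 0x77DC5E6655693CD5.
Stored little-endian, the bytes at ascending addresses are D5 3C 69 55 66 5E DC 77.
Read back as big-endian, the last byte is least significant, giving 0xD53C6955665EDC77.

0xD53C6955665EDC77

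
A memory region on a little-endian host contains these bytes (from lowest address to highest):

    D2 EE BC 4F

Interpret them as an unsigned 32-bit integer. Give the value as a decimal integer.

Little-endian stores the least-significant byte at the lowest address.
Reassemble most-significant byte first: 4F BC EE D2 → 0x4FBCEED2.
0x4FBCEED2 = 1337781970.

1337781970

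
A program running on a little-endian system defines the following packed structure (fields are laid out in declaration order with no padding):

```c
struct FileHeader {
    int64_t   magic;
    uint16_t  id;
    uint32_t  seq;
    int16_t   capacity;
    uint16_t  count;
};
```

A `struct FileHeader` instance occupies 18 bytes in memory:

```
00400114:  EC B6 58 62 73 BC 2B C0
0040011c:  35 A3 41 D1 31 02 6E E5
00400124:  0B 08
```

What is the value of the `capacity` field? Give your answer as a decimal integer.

-6802

`capacity` follows `magic` (8 B), `id` (2 B), `seq` (4 B), so it starts at offset 8 + 2 + 4 = 14 and occupies 2 bytes.
Bytes at offsets 14..15: 6E E5.
Little-endian: lowest address holds the least-significant byte.
Reassemble most-significant byte first: E5 6E → 0xE56E.
Top bit is set, so as a signed 16-bit value this is 0xE56E − 2^16 = -6802.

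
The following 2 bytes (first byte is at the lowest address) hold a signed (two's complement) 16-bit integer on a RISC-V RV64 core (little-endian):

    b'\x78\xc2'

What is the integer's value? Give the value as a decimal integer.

-15752

In little-endian order the low byte comes first in memory.
Reassemble most-significant byte first: C2 78 → 0xC278.
Top bit is set, so as a signed 16-bit value this is 0xC278 − 2^16 = -15752.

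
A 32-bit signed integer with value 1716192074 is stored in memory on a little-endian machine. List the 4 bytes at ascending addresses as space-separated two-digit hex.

4A 03 4B 66

1716192074 in hexadecimal, padded to 32 bits, is 0x664B034A.
Split into bytes (most-significant first): 66 4B 03 4A.
Little-endian: lowest address holds the least-significant byte.
So at ascending addresses the bytes are 4A 03 4B 66.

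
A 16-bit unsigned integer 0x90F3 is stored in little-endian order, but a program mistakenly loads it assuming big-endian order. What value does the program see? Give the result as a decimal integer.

62352

Stored little-endian, the bytes at ascending addresses are F3 90.
Read back as big-endian, the last byte is least significant, giving 0xF390.
0xF390 = 62352.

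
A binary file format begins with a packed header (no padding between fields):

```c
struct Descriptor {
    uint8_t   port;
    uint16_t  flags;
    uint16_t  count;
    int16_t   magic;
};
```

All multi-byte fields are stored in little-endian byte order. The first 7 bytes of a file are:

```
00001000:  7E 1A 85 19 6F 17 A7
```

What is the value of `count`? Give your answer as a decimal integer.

28441

`count` follows `port` (1 B), `flags` (2 B), so it starts at offset 1 + 2 = 3 and occupies 2 bytes.
Bytes at offsets 3..4: 19 6F.
In little-endian order the low byte comes first in memory.
Reassemble most-significant byte first: 6F 19 → 0x6F19.
0x6F19 = 28441.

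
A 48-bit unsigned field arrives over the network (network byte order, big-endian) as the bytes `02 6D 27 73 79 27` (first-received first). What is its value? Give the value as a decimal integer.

2667836569895

Big-endian: lowest address holds the most-significant byte.
The bytes are already most-significant first: 0x026D27737927.
0x026D27737927 = 2667836569895.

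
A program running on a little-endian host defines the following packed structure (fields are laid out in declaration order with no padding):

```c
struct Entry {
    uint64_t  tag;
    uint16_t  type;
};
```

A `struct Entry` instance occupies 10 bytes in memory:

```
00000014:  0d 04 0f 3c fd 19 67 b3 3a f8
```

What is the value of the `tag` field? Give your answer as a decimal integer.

12927329830815335437

`tag` is the first field, at byte offset 0, occupying 8 bytes.
Bytes at offsets 0..7: 0D 04 0F 3C FD 19 67 B3.
Little-endian: lowest address holds the least-significant byte.
Reassemble most-significant byte first: B3 67 19 FD 3C 0F 04 0D → 0xB36719FD3C0F040D.
0xB36719FD3C0F040D = 12927329830815335437.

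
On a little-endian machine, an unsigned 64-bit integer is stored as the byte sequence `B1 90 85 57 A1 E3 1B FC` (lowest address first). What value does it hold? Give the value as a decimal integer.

Little-endian stores the least-significant byte at the lowest address.
Reassemble most-significant byte first: FC 1B E3 A1 57 85 90 B1 → 0xFC1BE3A1578590B1.
0xFC1BE3A1578590B1 = 18166363804026638513.

18166363804026638513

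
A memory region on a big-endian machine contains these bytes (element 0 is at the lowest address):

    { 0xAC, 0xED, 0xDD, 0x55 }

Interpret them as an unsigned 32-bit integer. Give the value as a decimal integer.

Big-endian: lowest address holds the most-significant byte.
The bytes are already most-significant first: 0xACEDDD55.
0xACEDDD55 = 2901269845.

2901269845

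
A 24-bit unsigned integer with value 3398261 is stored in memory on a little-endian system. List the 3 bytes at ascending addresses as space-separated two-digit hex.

3398261 in hexadecimal, padded to 24 bits, is 0x33DA75.
Split into bytes (most-significant first): 33 DA 75.
Little-endian: lowest address holds the least-significant byte.
So at ascending addresses the bytes are 75 DA 33.

75 DA 33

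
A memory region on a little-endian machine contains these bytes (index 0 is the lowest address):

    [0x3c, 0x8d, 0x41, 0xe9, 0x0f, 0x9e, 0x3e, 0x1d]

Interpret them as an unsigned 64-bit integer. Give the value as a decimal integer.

2107295466831056188

In little-endian order the low byte comes first in memory.
Reassemble most-significant byte first: 1D 3E 9E 0F E9 41 8D 3C → 0x1D3E9E0FE9418D3C.
0x1D3E9E0FE9418D3C = 2107295466831056188.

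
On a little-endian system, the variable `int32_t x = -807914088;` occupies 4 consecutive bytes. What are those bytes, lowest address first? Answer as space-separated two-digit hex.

98 35 D8 CF

Two's complement of -807914088 in 32 bits: 807914088 = 0x3027CA68; invert → 0xCFD83597; add 1 → 0xCFD83598.
Split into bytes (most-significant first): CF D8 35 98.
Little-endian stores the least-significant byte at the lowest address.
So at ascending addresses the bytes are 98 35 D8 CF.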